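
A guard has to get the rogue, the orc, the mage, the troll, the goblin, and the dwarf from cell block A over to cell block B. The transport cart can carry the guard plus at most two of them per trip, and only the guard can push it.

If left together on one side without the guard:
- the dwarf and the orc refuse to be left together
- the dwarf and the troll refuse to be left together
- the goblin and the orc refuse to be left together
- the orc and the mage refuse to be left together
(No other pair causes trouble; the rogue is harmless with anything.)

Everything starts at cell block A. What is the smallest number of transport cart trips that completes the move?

Counting alone: the guard can take at most 2 across per trip to cell block B, so moving all 6 needs at least 3 loaded trips out, with a return between consecutive ones — at least 5 crossings.
The safety rule pushes this higher. Following every safe sequence of crossings, the most of the 6 that can be at cell block B as the transport cart arrives there on crossing 5 is 5 — never all 6.
So no plan with fewer than 7 crossings exists, and this one achieves 7:
1. Guard goes to cell block B with the orc and the troll.
2. Guard goes back to cell block A alone.
3. Guard goes to cell block B with the rogue.
4. Guard goes back to cell block A alone.
5. Guard goes to cell block B with the goblin and the mage.
6. Guard goes back to cell block A with the orc.
7. Guard goes to cell block B with the dwarf and the orc.

7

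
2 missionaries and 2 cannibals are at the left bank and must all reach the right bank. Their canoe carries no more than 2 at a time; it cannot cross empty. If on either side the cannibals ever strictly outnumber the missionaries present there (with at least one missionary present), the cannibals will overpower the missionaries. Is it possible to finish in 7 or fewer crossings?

Yes

Yes — this plan uses 5 crossings (≤ 7):
1. 2 cannibals → the right bank.  (the left bank: 2M 0C; the right bank: 0M 2C)
2. 1 cannibal ← the left bank.  (the left bank: 2M 1C; the right bank: 0M 1C)
3. 2 missionaries → the right bank.  (the left bank: 0M 1C; the right bank: 2M 1C)
4. 1 cannibal ← the left bank.  (the left bank: 0M 2C; the right bank: 2M 0C)
5. 2 cannibals → the right bank.  (the left bank: 0M 0C; the right bank: 2M 2C)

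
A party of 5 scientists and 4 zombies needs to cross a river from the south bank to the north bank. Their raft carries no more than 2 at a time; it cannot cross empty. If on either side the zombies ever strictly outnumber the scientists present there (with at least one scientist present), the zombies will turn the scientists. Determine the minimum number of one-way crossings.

15

Counting alone: each trip to the north bank takes at most 2 across and each return brings at least 1 back, so after t trips out (and t−1 returns) at most 2t − (t−1) of the 9 are across; that first reaches 9 at t = 8, so at least 15 crossings are needed.
The plan below uses exactly 15 crossings, so it is optimal:
1. 2 zombies → the north bank.  (the south bank: 5S 2Z; the north bank: 0S 2Z)
2. 1 zombie ← the south bank.  (the south bank: 5S 3Z; the north bank: 0S 1Z)
3. 2 zombies → the north bank.  (the south bank: 5S 1Z; the north bank: 0S 3Z)
4. 1 zombie ← the south bank.  (the south bank: 5S 2Z; the north bank: 0S 2Z)
5. 2 scientists → the north bank.  (the south bank: 3S 2Z; the north bank: 2S 2Z)
6. 1 zombie ← the south bank.  (the south bank: 3S 3Z; the north bank: 2S 1Z)
7. 1 scientist and 1 zombie → the north bank.  (the south bank: 2S 2Z; the north bank: 3S 2Z)
8. 1 scientist ← the south bank.  (the south bank: 3S 2Z; the north bank: 2S 2Z)
9. 1 scientist and 1 zombie → the north bank.  (the south bank: 2S 1Z; the north bank: 3S 3Z)
10. 1 zombie ← the south bank.  (the south bank: 2S 2Z; the north bank: 3S 2Z)
11. 1 scientist and 1 zombie → the north bank.  (the south bank: 1S 1Z; the north bank: 4S 3Z)
12. 1 scientist ← the south bank.  (the south bank: 2S 1Z; the north bank: 3S 3Z)
13. 1 scientist and 1 zombie → the north bank.  (the south bank: 1S 0Z; the north bank: 4S 4Z)
14. 1 zombie ← the south bank.  (the south bank: 1S 1Z; the north bank: 4S 3Z)
15. 1 scientist and 1 zombie → the north bank.  (the south bank: 0S 0Z; the north bank: 5S 4Z)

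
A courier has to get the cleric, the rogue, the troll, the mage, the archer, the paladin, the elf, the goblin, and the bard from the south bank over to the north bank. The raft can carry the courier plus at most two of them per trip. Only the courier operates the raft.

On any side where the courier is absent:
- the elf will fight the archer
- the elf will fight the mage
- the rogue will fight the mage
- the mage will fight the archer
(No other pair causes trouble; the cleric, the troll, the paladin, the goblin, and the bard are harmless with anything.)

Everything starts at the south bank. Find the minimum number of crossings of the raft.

15

Counting alone: the courier can take at most 2 across per trip to the north bank, so moving all 9 needs at least 5 loaded trips out, with a return between consecutive ones — at least 9 crossings.
The safety rule pushes this higher. Following every safe sequence of crossings, the most of the 9 that can be at the north bank as the raft arrives there on crossings 9, 11, 13 is 6, 7, 8 respectively — never all 9.
So no plan with fewer than 15 crossings exists, and this one achieves 15:
1. Courier goes to the north bank with the archer and the mage.
2. Courier goes back to the south bank with the mage.
3. Courier goes to the north bank with the cleric and the mage.
4. Courier goes back to the south bank with the mage.
5. Courier goes to the north bank with the mage and the rogue.
6. Courier goes back to the south bank with the mage.
7. Courier goes to the north bank with the mage and the troll.
8. Courier goes back to the south bank with the mage.
9. Courier goes to the north bank with the mage and the paladin.
10. Courier goes back to the south bank with the mage.
11. Courier goes to the north bank with the goblin and the mage.
12. Courier goes back to the south bank with the mage.
13. Courier goes to the north bank with the bard and the mage.
14. Courier goes back to the south bank with the mage.
15. Courier goes to the north bank with the elf and the mage.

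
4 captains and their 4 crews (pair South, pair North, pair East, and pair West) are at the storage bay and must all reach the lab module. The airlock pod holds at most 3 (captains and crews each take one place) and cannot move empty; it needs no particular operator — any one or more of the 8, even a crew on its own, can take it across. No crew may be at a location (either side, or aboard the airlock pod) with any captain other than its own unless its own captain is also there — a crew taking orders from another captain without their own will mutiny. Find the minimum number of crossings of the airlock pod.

9

Counting alone: each trip to the lab module takes at most 3 across and each return brings at least 1 back, so after t trips out (and t−1 returns) at most 3t − (t−1) of the 8 are across; that first reaches 8 at t = 4, so at least 7 crossings are needed.
The safety rule pushes this higher. Following every safe sequence of crossings, the most of the 8 that can be at the lab module as the airlock pod arrives there on crossing 7 is 7 — never all 8.
So no plan with fewer than 9 crossings exists, and this one achieves 9:
1. captain South and crew South cross → the lab module.
2. captain South crosses ← the storage bay.
3. captain North, captain South, and crew North cross → the lab module.
4. captain South and crew South cross ← the storage bay.
5. captain East, captain South, and captain West cross → the lab module.
6. crew North crosses ← the storage bay.
7. crew North and crew South cross → the lab module.
8. crew South crosses ← the storage bay.
9. crew East, crew South, and crew West cross → the lab module.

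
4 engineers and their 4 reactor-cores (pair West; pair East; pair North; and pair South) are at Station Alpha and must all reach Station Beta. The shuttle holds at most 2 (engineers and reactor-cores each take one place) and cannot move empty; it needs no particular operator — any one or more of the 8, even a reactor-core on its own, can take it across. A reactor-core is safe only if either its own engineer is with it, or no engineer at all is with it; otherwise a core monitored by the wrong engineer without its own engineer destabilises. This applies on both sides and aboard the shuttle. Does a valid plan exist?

Following every safe sequence of crossings from the start, the most of the 8 that can be at Station Beta as the shuttle arrives there on crossings 1, 3, 5 is 2, 3, 4 respectively; the best ever achieved is 4 of 8.
From crossing 7 on, no configuration arises that was not already reachable earlier: only 44 distinct safe configurations (who is on which side, and where the shuttle is) can ever be reached, none of them has everyone across, and every continuation just revisits them. So no valid plan exists.

No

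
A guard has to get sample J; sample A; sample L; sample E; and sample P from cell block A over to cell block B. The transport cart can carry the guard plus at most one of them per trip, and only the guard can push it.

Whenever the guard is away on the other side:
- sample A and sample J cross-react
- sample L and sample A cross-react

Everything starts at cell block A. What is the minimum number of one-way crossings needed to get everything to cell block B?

Counting alone: the guard can take at most 1 across per trip to cell block B, so moving all 5 needs at least 5 loaded trips out, with a return between consecutive ones — at least 9 crossings.
The safety rule pushes this higher. Following every safe sequence of crossings, the most of the 5 that can be at cell block B as the transport cart arrives there on crossing 9 is 4 — never all 5.
So no plan with fewer than 11 crossings exists, and this one achieves 11:
1. Guard goes to cell block B with sample A.  [cell block A: sample E, sample J, sample L, sample P | cell block B: sample A]
2. Guard goes back to cell block A alone.  [cell block A: sample E, sample J, sample L, sample P | cell block B: sample A]
3. Guard goes to cell block B with sample J.  [cell block A: sample E, sample L, sample P | cell block B: sample A, sample J]
4. Guard goes back to cell block A with sample A.  [cell block A: sample A, sample E, sample L, sample P | cell block B: sample J]
5. Guard goes to cell block B with sample L.  [cell block A: sample A, sample E, sample P | cell block B: sample J, sample L]
6. Guard goes back to cell block A alone.  [cell block A: sample A, sample E, sample P | cell block B: sample J, sample L]
7. Guard goes to cell block B with sample E.  [cell block A: sample A, sample P | cell block B: sample E, sample J, sample L]
8. Guard goes back to cell block A alone.  [cell block A: sample A, sample P | cell block B: sample E, sample J, sample L]
9. Guard goes to cell block B with sample P.  [cell block A: sample A | cell block B: sample E, sample J, sample L, sample P]
10. Guard goes back to cell block A alone.  [cell block A: sample A | cell block B: sample E, sample J, sample L, sample P]
11. Guard goes to cell block B with sample A.  [cell block A: — | cell block B: sample A, sample E, sample J, sample L, sample P]

11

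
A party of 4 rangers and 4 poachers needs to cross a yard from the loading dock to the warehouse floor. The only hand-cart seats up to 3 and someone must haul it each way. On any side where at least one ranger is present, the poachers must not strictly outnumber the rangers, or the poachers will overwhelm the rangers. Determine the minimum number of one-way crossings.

9

Counting alone: each trip to the warehouse floor takes at most 3 across and each return brings at least 1 back, so after t trips out (and t−1 returns) at most 3t − (t−1) of the 8 are across; that first reaches 8 at t = 4, so at least 7 crossings are needed.
The safety rule pushes this higher. Following every safe sequence of crossings, the most of the 8 that can be at the warehouse floor as the hand-cart arrives there on crossing 7 is 7 — never all 8.
So no plan with fewer than 9 crossings exists, and this one achieves 9:
1. 2 poachers → the warehouse floor.  (the loading dock: 4R 2P; the warehouse floor: 0R 2P)
2. 1 poacher ← the loading dock.  (the loading dock: 4R 3P; the warehouse floor: 0R 1P)
3. 3 poachers → the warehouse floor.  (the loading dock: 4R 0P; the warehouse floor: 0R 4P)
4. 1 poacher ← the loading dock.  (the loading dock: 4R 1P; the warehouse floor: 0R 3P)
5. 3 rangers → the warehouse floor.  (the loading dock: 1R 1P; the warehouse floor: 3R 3P)
6. 1 ranger and 1 poacher ← the loading dock.  (the loading dock: 2R 2P; the warehouse floor: 2R 2P)
7. 2 rangers → the warehouse floor.  (the loading dock: 0R 2P; the warehouse floor: 4R 2P)
8. 1 poacher ← the loading dock.  (the loading dock: 0R 3P; the warehouse floor: 4R 1P)
9. 3 poachers → the warehouse floor.  (the loading dock: 0R 0P; the warehouse floor: 4R 4P)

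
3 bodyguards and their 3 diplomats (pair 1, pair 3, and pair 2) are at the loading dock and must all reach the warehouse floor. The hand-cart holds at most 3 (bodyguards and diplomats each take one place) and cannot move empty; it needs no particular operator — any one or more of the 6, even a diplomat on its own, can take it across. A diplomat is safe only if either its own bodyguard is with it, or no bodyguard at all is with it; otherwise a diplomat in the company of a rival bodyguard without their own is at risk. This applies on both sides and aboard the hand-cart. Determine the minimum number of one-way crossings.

5

Counting alone: each trip to the warehouse floor takes at most 3 across and each return brings at least 1 back, so after t trips out (and t−1 returns) at most 3t − (t−1) of the 6 are across; that first reaches 6 at t = 3, so at least 5 crossings are needed.
The plan below uses exactly 5 crossings, so it is optimal:
1. bodyguard 1 and diplomat 1 cross → the warehouse floor.
2. bodyguard 1 crosses ← the loading dock.
3. bodyguard 1, bodyguard 2, and bodyguard 3 cross → the warehouse floor.
4. diplomat 1 crosses ← the loading dock.
5. diplomat 1, diplomat 2, and diplomat 3 cross → the warehouse floor.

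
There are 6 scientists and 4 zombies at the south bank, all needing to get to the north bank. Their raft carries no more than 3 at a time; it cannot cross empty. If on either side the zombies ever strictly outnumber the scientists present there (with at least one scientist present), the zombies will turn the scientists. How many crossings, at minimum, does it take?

9

Counting alone: each trip to the north bank takes at most 3 across and each return brings at least 1 back, so after t trips out (and t−1 returns) at most 3t − (t−1) of the 10 are across; that first reaches 10 at t = 5, so at least 9 crossings are needed.
The plan below uses exactly 9 crossings, so it is optimal:
1. 2 zombies → the north bank.  (the south bank: 6S 2Z; the north bank: 0S 2Z)
2. 1 zombie ← the south bank.  (the south bank: 6S 3Z; the north bank: 0S 1Z)
3. 3 zombies → the north bank.  (the south bank: 6S 0Z; the north bank: 0S 4Z)
4. 1 zombie ← the south bank.  (the south bank: 6S 1Z; the north bank: 0S 3Z)
5. 3 scientists → the north bank.  (the south bank: 3S 1Z; the north bank: 3S 3Z)
6. 1 zombie ← the south bank.  (the south bank: 3S 2Z; the north bank: 3S 2Z)
7. 1 scientist and 2 zombies → the north bank.  (the south bank: 2S 0Z; the north bank: 4S 4Z)
8. 1 zombie ← the south bank.  (the south bank: 2S 1Z; the north bank: 4S 3Z)
9. 2 scientists and 1 zombie → the north bank.  (the south bank: 0S 0Z; the north bank: 6S 4Z)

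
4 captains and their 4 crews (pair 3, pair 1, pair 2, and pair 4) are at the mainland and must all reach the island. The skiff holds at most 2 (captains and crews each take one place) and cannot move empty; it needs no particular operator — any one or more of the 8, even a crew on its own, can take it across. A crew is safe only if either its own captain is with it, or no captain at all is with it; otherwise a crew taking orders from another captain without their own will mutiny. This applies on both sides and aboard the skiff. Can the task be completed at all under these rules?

Following every safe sequence of crossings from the start, the most of the 8 that can be at the island as the skiff arrives there on crossings 1, 3, 5 is 2, 3, 4 respectively; the best ever achieved is 4 of 8.
From crossing 7 on, no configuration arises that was not already reachable earlier: only 44 distinct safe configurations (who is on which side, and where the skiff is) can ever be reached, none of them has everyone across, and every continuation just revisits them. So no valid plan exists.

No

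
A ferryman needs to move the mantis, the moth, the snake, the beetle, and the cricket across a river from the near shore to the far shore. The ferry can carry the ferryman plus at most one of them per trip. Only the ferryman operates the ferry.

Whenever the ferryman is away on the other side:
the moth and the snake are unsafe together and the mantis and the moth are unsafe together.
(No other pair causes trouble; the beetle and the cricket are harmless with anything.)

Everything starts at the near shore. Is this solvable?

1. Ferryman goes to the far shore with the moth.
2. Ferryman goes back to the near shore alone.
3. Ferryman goes to the far shore with the mantis.
4. Ferryman goes back to the near shore with the moth.
5. Ferryman goes to the far shore with the snake.
6. Ferryman goes back to the near shore alone.
7. Ferryman goes to the far shore with the beetle.
8. Ferryman goes back to the near shore alone.
9. Ferryman goes to the far shore with the cricket.
10. Ferryman goes back to the near shore alone.
11. Ferryman goes to the far shore with the moth.

Yes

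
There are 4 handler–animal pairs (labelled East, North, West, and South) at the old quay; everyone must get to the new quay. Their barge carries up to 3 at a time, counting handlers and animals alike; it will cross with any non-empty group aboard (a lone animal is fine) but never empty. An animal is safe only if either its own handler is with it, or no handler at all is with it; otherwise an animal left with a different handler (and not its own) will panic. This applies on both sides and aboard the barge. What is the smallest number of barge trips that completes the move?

Counting alone: each trip to the new quay takes at most 3 across and each return brings at least 1 back, so after t trips out (and t−1 returns) at most 3t − (t−1) of the 8 are across; that first reaches 8 at t = 4, so at least 7 crossings are needed.
The safety rule pushes this higher. Following every safe sequence of crossings, the most of the 8 that can be at the new quay as the barge arrives there on crossing 7 is 7 — never all 8.
So no plan with fewer than 9 crossings exists, and this one achieves 9:
1. animal East and handler East cross → the new quay.
2. handler East crosses ← the old quay.
3. animal North, handler East, and handler North cross → the new quay.
4. animal East and handler East cross ← the old quay.
5. handler East, handler South, and handler West cross → the new quay.
6. animal North crosses ← the old quay.
7. animal East and animal North cross → the new quay.
8. animal East crosses ← the old quay.
9. animal East, animal South, and animal West cross → the new quay.

9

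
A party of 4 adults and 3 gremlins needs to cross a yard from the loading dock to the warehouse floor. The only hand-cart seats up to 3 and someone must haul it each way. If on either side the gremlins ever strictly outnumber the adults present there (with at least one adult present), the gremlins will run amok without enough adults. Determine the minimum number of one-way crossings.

5

Counting alone: each trip to the warehouse floor takes at most 3 across and each return brings at least 1 back, so after t trips out (and t−1 returns) at most 3t − (t−1) of the 7 are across; that first reaches 7 at t = 3, so at least 5 crossings are needed.
The plan below uses exactly 5 crossings, so it is optimal:
1. 3 gremlins → the warehouse floor.  (the loading dock: 4A 0G; the warehouse floor: 0A 3G)
2. 1 gremlin ← the loading dock.  (the loading dock: 4A 1G; the warehouse floor: 0A 2G)
3. 3 adults → the warehouse floor.  (the loading dock: 1A 1G; the warehouse floor: 3A 2G)
4. 1 adult ← the loading dock.  (the loading dock: 2A 1G; the warehouse floor: 2A 2G)
5. 2 adults and 1 gremlin → the warehouse floor.  (the loading dock: 0A 0G; the warehouse floor: 4A 3G)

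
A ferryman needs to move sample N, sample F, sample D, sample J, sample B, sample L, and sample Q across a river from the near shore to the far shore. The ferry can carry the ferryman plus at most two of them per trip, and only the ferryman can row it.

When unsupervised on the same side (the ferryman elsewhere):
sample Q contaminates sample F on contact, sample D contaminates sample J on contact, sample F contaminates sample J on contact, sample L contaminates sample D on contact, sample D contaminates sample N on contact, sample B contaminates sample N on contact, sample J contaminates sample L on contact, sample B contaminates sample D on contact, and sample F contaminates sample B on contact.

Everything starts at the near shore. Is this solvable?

No

Whatever the first load, the items left behind include a forbidden pair without the ferryman. No opening move is safe, so no plan exists.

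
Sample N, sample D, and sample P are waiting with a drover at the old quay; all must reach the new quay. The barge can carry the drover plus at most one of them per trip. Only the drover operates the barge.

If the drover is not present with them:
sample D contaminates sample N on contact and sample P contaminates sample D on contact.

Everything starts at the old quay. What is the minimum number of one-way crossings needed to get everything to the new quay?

7

Counting alone: the drover can take at most 1 across per trip to the new quay, so moving all 3 needs at least 3 loaded trips out, with a return between consecutive ones — at least 5 crossings.
The safety rule pushes this higher. Following every safe sequence of crossings, the most of the 3 that can be at the new quay as the barge arrives there on crossing 5 is 2 — never all 3.
So no plan with fewer than 7 crossings exists, and this one achieves 7:
1. Drover goes to the new quay with sample D.  [the old quay: sample N, sample P | the new quay: sample D]
2. Drover goes back to the old quay alone.  [the old quay: sample N, sample P | the new quay: sample D]
3. Drover goes to the new quay with sample N.  [the old quay: sample P | the new quay: sample D, sample N]
4. Drover goes back to the old quay with sample D.  [the old quay: sample D, sample P | the new quay: sample N]
5. Drover goes to the new quay with sample P.  [the old quay: sample D | the new quay: sample N, sample P]
6. Drover goes back to the old quay alone.  [the old quay: sample D | the new quay: sample N, sample P]
7. Drover goes to the new quay with sample D.  [the old quay: — | the new quay: sample D, sample N, sample P]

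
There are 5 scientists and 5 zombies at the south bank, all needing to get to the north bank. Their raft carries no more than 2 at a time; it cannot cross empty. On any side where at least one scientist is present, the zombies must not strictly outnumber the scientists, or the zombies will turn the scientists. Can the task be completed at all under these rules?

No

Following every safe sequence of crossings from the start, the most of the 10 that can be at the north bank as the raft arrives there on crossings 1, 3, 5, 7 is 2, 3, 4, 5 respectively; the best ever achieved is 5 of 10.
From crossing 9 on, no configuration arises that was not already reachable earlier: only 13 distinct safe configurations (who is on which side, and where the raft is) can ever be reached, none of them has everyone across, and every continuation just revisits them. They are: 0 scientists + 0 zombies across (raft back at the start); 0 scientists + 1 zombie across (raft there); 0 scientists + 1 zombie across (raft back at the start); 0 scientists + 2 zombies across (raft there); 0 scientists + 2 zombies across (raft back at the start); 0 scientists + 3 zombies across (raft there); 0 scientists + 3 zombies across (raft back at the start); 0 scientists + 4 zombies across (raft there); 0 scientists + 4 zombies across (raft back at the start); 0 scientists + 5 zombies across (raft there); 1 scientist + 1 zombie across (raft there); 1 scientist + 1 zombie across (raft back at the start); 2 scientists + 2 zombies across (raft there). So no valid plan exists.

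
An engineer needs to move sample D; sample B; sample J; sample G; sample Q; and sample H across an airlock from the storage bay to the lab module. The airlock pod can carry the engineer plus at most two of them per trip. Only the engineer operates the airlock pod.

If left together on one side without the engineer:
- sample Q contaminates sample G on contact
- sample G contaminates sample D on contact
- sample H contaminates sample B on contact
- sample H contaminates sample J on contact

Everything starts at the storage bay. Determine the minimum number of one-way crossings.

7

Counting alone: the engineer can take at most 2 across per trip to the lab module, so moving all 6 needs at least 3 loaded trips out, with a return between consecutive ones — at least 5 crossings.
The safety rule pushes this higher. Following every safe sequence of crossings, the most of the 6 that can be at the lab module as the airlock pod arrives there on crossing 5 is 5 — never all 6.
So no plan with fewer than 7 crossings exists, and this one achieves 7:
1. Engineer goes to the lab module with sample G and sample H.  [the storage bay: sample B, sample D, sample J, sample Q | the lab module: sample G, sample H]
2. Engineer goes back to the storage bay alone.  [the storage bay: sample B, sample D, sample J, sample Q | the lab module: sample G, sample H]
3. Engineer goes to the lab module with sample B and sample D.  [the storage bay: sample J, sample Q | the lab module: sample B, sample D, sample G, sample H]
4. Engineer goes back to the storage bay with sample G and sample H.  [the storage bay: sample G, sample H, sample J, sample Q | the lab module: sample B, sample D]
5. Engineer goes to the lab module with sample J and sample Q.  [the storage bay: sample G, sample H | the lab module: sample B, sample D, sample J, sample Q]
6. Engineer goes back to the storage bay alone.  [the storage bay: sample G, sample H | the lab module: sample B, sample D, sample J, sample Q]
7. Engineer goes to the lab module with sample G and sample H.  [the storage bay: — | the lab module: sample B, sample D, sample G, sample H, sample J, sample Q]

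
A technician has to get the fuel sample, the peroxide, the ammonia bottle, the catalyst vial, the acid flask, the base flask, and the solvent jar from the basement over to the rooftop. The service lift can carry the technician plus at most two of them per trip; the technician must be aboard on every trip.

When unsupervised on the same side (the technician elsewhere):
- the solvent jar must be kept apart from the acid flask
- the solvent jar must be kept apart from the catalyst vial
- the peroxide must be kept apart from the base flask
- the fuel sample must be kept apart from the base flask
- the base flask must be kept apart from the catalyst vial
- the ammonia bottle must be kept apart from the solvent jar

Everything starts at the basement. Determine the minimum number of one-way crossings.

9

Counting alone: the technician can take at most 2 across per trip to the rooftop, so moving all 7 needs at least 4 loaded trips out, with a return between consecutive ones — at least 7 crossings.
The safety rule pushes this higher. Following every safe sequence of crossings, the most of the 7 that can be at the rooftop as the service lift arrives there on crossing 7 is 6 — never all 7.
So no plan with fewer than 9 crossings exists, and this one achieves 9:
1. Technician goes to the rooftop with the base flask and the solvent jar.  [the basement: the acid flask, the ammonia bottle, the catalyst vial, the fuel sample, the peroxide | the rooftop: the base flask, the solvent jar]
2. Technician goes back to the basement alone.  [the basement: the acid flask, the ammonia bottle, the catalyst vial, the fuel sample, the peroxide | the rooftop: the base flask, the solvent jar]
3. Technician goes to the rooftop with the fuel sample.  [the basement: the acid flask, the ammonia bottle, the catalyst vial, the peroxide | the rooftop: the base flask, the fuel sample, the solvent jar]
4. Technician goes back to the basement with the base flask.  [the basement: the acid flask, the ammonia bottle, the base flask, the catalyst vial, the peroxide | the rooftop: the fuel sample, the solvent jar]
5. Technician goes to the rooftop with the catalyst vial and the peroxide.  [the basement: the acid flask, the ammonia bottle, the base flask | the rooftop: the catalyst vial, the fuel sample, the peroxide, the solvent jar]
6. Technician goes back to the basement with the solvent jar.  [the basement: the acid flask, the ammonia bottle, the base flask, the solvent jar | the rooftop: the catalyst vial, the fuel sample, the peroxide]
7. Technician goes to the rooftop with the acid flask and the ammonia bottle.  [the basement: the base flask, the solvent jar | the rooftop: the acid flask, the ammonia bottle, the catalyst vial, the fuel sample, the peroxide]
8. Technician goes back to the basement alone.  [the basement: the base flask, the solvent jar | the rooftop: the acid flask, the ammonia bottle, the catalyst vial, the fuel sample, the peroxide]
9. Technician goes to the rooftop with the base flask and the solvent jar.  [the basement: — | the rooftop: the acid flask, the ammonia bottle, the base flask, the catalyst vial, the fuel sample, the peroxide, the solvent jar]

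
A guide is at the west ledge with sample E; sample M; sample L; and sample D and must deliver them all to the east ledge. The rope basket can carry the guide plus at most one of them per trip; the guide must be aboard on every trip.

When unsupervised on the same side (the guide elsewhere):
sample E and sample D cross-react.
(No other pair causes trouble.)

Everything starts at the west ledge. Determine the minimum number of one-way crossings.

7

Counting alone: the guide can take at most 1 across per trip to the east ledge, so moving all 4 needs at least 4 loaded trips out, with a return between consecutive ones — at least 7 crossings.
The plan below uses exactly 7 crossings, so it is optimal:
1. Guide goes to the east ledge with sample E.  [the west ledge: sample D, sample L, sample M | the east ledge: sample E]
2. Guide goes back to the west ledge alone.  [the west ledge: sample D, sample L, sample M | the east ledge: sample E]
3. Guide goes to the east ledge with sample M.  [the west ledge: sample D, sample L | the east ledge: sample E, sample M]
4. Guide goes back to the west ledge alone.  [the west ledge: sample D, sample L | the east ledge: sample E, sample M]
5. Guide goes to the east ledge with sample L.  [the west ledge: sample D | the east ledge: sample E, sample L, sample M]
6. Guide goes back to the west ledge alone.  [the west ledge: sample D | the east ledge: sample E, sample L, sample M]
7. Guide goes to the east ledge with sample D.  [the west ledge: — | the east ledge: sample D, sample E, sample L, sample M]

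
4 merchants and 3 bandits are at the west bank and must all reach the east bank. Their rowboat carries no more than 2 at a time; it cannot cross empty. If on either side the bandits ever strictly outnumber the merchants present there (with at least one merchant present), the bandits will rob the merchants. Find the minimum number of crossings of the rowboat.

Counting alone: each trip to the east bank takes at most 2 across and each return brings at least 1 back, so after t trips out (and t−1 returns) at most 2t − (t−1) of the 7 are across; that first reaches 7 at t = 6, so at least 11 crossings are needed.
The plan below uses exactly 11 crossings, so it is optimal:
1. 2 bandits → the east bank.  (the west bank: 4M 1B; the east bank: 0M 2B)
2. 1 bandit ← the west bank.  (the west bank: 4M 2B; the east bank: 0M 1B)
3. 2 bandits → the east bank.  (the west bank: 4M 0B; the east bank: 0M 3B)
4. 1 bandit ← the west bank.  (the west bank: 4M 1B; the east bank: 0M 2B)
5. 2 merchants → the east bank.  (the west bank: 2M 1B; the east bank: 2M 2B)
6. 1 bandit ← the west bank.  (the west bank: 2M 2B; the east bank: 2M 1B)
7. 1 merchant and 1 bandit → the east bank.  (the west bank: 1M 1B; the east bank: 3M 2B)
8. 1 merchant ← the west bank.  (the west bank: 2M 1B; the east bank: 2M 2B)
9. 1 merchant and 1 bandit → the east bank.  (the west bank: 1M 0B; the east bank: 3M 3B)
10. 1 bandit ← the west bank.  (the west bank: 1M 1B; the east bank: 3M 2B)
11. 1 merchant and 1 bandit → the east bank.  (the west bank: 0M 0B; the east bank: 4M 3B)

11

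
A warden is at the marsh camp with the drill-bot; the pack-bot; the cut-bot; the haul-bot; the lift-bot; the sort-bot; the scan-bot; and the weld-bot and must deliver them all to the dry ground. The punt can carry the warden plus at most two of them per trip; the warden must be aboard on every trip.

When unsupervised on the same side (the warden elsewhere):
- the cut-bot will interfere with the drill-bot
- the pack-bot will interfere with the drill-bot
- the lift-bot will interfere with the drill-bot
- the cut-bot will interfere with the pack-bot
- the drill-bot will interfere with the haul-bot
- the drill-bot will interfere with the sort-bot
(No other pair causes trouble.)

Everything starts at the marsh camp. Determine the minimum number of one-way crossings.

13

Counting alone: the warden can take at most 2 across per trip to the dry ground, so moving all 8 needs at least 4 loaded trips out, with a return between consecutive ones — at least 7 crossings.
The safety rule pushes this higher. Following every safe sequence of crossings, the most of the 8 that can be at the dry ground as the punt arrives there on crossings 7, 9, 11 is 5, 6, 7 respectively — never all 8.
So no plan with fewer than 13 crossings exists, and this one achieves 13:
1. Warden goes to the dry ground with the drill-bot and the pack-bot.  [the marsh camp: the cut-bot, the haul-bot, the lift-bot, the scan-bot, the sort-bot, the weld-bot | the dry ground: the drill-bot, the pack-bot]
2. Warden goes back to the marsh camp with the drill-bot.  [the marsh camp: the cut-bot, the drill-bot, the haul-bot, the lift-bot, the scan-bot, the sort-bot, the weld-bot | the dry ground: the pack-bot]
3. Warden goes to the dry ground with the drill-bot and the haul-bot.  [the marsh camp: the cut-bot, the lift-bot, the scan-bot, the sort-bot, the weld-bot | the dry ground: the drill-bot, the haul-bot, the pack-bot]
4. Warden goes back to the marsh camp with the drill-bot.  [the marsh camp: the cut-bot, the drill-bot, the lift-bot, the scan-bot, the sort-bot, the weld-bot | the dry ground: the haul-bot, the pack-bot]
5. Warden goes to the dry ground with the drill-bot and the lift-bot.  [the marsh camp: the cut-bot, the scan-bot, the sort-bot, the weld-bot | the dry ground: the drill-bot, the haul-bot, the lift-bot, the pack-bot]
6. Warden goes back to the marsh camp with the drill-bot.  [the marsh camp: the cut-bot, the drill-bot, the scan-bot, the sort-bot, the weld-bot | the dry ground: the haul-bot, the lift-bot, the pack-bot]
7. Warden goes to the dry ground with the drill-bot and the sort-bot.  [the marsh camp: the cut-bot, the scan-bot, the weld-bot | the dry ground: the drill-bot, the haul-bot, the lift-bot, the pack-bot, the sort-bot]
8. Warden goes back to the marsh camp with the drill-bot.  [the marsh camp: the cut-bot, the drill-bot, the scan-bot, the weld-bot | the dry ground: the haul-bot, the lift-bot, the pack-bot, the sort-bot]
9. Warden goes to the dry ground with the drill-bot and the scan-bot.  [the marsh camp: the cut-bot, the weld-bot | the dry ground: the drill-bot, the haul-bot, the lift-bot, the pack-bot, the scan-bot, the sort-bot]
10. Warden goes back to the marsh camp with the drill-bot.  [the marsh camp: the cut-bot, the drill-bot, the weld-bot | the dry ground: the haul-bot, the lift-bot, the pack-bot, the scan-bot, the sort-bot]
11. Warden goes to the dry ground with the drill-bot and the weld-bot.  [the marsh camp: the cut-bot | the dry ground: the drill-bot, the haul-bot, the lift-bot, the pack-bot, the scan-bot, the sort-bot, the weld-bot]
12. Warden goes back to the marsh camp with the drill-bot.  [the marsh camp: the cut-bot, the drill-bot | the dry ground: the haul-bot, the lift-bot, the pack-bot, the scan-bot, the sort-bot, the weld-bot]
13. Warden goes to the dry ground with the cut-bot and the drill-bot.  [the marsh camp: — | the dry ground: the cut-bot, the drill-bot, the haul-bot, the lift-bot, the pack-bot, the scan-bot, the sort-bot, the weld-bot]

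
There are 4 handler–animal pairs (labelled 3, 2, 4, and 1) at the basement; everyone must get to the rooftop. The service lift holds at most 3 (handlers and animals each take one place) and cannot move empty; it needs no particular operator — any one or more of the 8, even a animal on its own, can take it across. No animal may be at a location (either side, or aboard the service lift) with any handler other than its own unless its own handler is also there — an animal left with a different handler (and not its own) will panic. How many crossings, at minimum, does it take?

Counting alone: each trip to the rooftop takes at most 3 across and each return brings at least 1 back, so after t trips out (and t−1 returns) at most 3t − (t−1) of the 8 are across; that first reaches 8 at t = 4, so at least 7 crossings are needed.
The safety rule pushes this higher. Following every safe sequence of crossings, the most of the 8 that can be at the rooftop as the service lift arrives there on crossing 7 is 7 — never all 8.
So no plan with fewer than 9 crossings exists, and this one achieves 9:
1. animal 3 and handler 3 cross → the rooftop.
2. handler 3 crosses ← the basement.
3. animal 2, handler 2, and handler 3 cross → the rooftop.
4. animal 3 and handler 3 cross ← the basement.
5. handler 1, handler 3, and handler 4 cross → the rooftop.
6. animal 2 crosses ← the basement.
7. animal 2 and animal 3 cross → the rooftop.
8. animal 3 crosses ← the basement.
9. animal 1, animal 3, and animal 4 cross → the rooftop.

9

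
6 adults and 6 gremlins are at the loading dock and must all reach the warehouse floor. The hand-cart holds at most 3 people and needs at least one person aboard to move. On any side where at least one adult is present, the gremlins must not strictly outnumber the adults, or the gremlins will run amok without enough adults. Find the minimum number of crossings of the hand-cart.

impossible

Following every safe sequence of crossings from the start, the most of the 12 that can be at the warehouse floor as the hand-cart arrives there on crossings 1, 3, 5 is 3, 5, 6 respectively; the best ever achieved is 6 of 12.
From crossing 7 on, no configuration arises that was not already reachable earlier: only 17 distinct safe configurations (who is on which side, and where the hand-cart is) can ever be reached, none of them has everyone across, and every continuation just revisits them. They are: 0 adults + 0 gremlins across (hand-cart back at the start); 0 adults + 1 gremlin across (hand-cart there); 0 adults + 1 gremlin across (hand-cart back at the start); 0 adults + 2 gremlins across (hand-cart there); 0 adults + 2 gremlins across (hand-cart back at the start); 0 adults + 3 gremlins across (hand-cart there); 0 adults + 3 gremlins across (hand-cart back at the start); 0 adults + 4 gremlins across (hand-cart there); 0 adults + 4 gremlins across (hand-cart back at the start); 0 adults + 5 gremlins across (hand-cart there); 0 adults + 5 gremlins across (hand-cart back at the start); 0 adults + 6 gremlins across (hand-cart there); 1 adult + 1 gremlin across (hand-cart there); 1 adult + 1 gremlin across (hand-cart back at the start); 2 adults + 2 gremlins across (hand-cart there); 2 adults + 2 gremlins across (hand-cart back at the start); 3 adults + 3 gremlins across (hand-cart there). So no valid plan exists.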